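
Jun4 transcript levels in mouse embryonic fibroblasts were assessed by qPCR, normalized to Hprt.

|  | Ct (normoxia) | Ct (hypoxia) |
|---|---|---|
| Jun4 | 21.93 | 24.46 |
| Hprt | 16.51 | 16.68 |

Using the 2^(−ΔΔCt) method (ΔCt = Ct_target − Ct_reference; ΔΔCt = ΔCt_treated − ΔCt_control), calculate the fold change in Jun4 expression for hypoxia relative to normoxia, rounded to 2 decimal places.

0.19

ΔCt(normoxia) = 21.930 − 16.510 = 5.420
ΔCt(hypoxia) = 24.460 − 16.680 = 7.780
ΔΔCt = 7.780 − 5.420 = 2.360
Fold change = 2^(−2.360) = 0.195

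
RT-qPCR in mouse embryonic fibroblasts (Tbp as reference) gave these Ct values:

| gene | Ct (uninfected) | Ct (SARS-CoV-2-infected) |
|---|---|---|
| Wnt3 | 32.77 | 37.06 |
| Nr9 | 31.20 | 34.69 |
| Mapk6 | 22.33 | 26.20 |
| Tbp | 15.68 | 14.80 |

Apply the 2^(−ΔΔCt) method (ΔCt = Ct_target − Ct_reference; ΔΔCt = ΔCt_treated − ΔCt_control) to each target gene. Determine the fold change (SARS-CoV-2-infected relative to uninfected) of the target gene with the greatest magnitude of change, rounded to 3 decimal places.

0.028

Wnt3: ΔΔCt = (37.06−14.80) − (32.77−15.68) = 22.26 − 17.09 = 5.17; fold change = 2^-5.17 = 0.028
Nr9: ΔΔCt = (34.69−14.80) − (31.20−15.68) = 19.89 − 15.52 = 4.37; fold change = 2^-4.37 = 0.048
Mapk6: ΔΔCt = (26.20−14.80) − (22.33−15.68) = 11.40 − 6.65 = 4.75; fold change = 2^-4.75 = 0.037
Wnt3 has the largest |ΔΔCt| = 5.17.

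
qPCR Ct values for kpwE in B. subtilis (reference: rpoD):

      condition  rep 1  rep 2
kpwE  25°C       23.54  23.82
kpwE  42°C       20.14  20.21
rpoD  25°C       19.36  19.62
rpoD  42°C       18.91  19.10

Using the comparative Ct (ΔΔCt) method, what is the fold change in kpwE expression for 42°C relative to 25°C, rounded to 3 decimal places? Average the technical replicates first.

Mean Ct: kpwE 25°C 23.680; kpwE 42°C 20.175; rpoD 25°C 19.490; rpoD 42°C 19.005
ΔCt(25°C) = 23.680 − 19.490 = 4.190
ΔCt(42°C) = 20.175 − 19.005 = 1.170
ΔΔCt = 1.170 − 4.190 = -3.020
Fold change = 2^(−(-3.020)) = 2^3.020 = 8.1117

8.112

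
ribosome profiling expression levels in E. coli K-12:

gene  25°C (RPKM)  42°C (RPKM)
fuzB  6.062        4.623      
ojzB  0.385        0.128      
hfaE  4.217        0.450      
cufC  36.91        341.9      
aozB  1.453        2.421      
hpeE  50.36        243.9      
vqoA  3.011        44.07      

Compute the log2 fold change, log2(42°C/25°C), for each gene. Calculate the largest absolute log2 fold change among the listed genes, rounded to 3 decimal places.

log2(4.623/6.062) = -0.391  (fuzB)
log2(0.128/0.385) = -1.589  (ojzB)
log2(0.450/4.217) = -3.228  (hfaE)
log2(341.9/36.91) = 3.211  (cufC)
log2(2.421/1.453) = 0.737  (aozB)
log2(243.9/50.36) = 2.276  (hpeE)
log2(44.07/3.011) = 3.871  (vqoA)
The largest magnitude belongs to vqoA.

3.871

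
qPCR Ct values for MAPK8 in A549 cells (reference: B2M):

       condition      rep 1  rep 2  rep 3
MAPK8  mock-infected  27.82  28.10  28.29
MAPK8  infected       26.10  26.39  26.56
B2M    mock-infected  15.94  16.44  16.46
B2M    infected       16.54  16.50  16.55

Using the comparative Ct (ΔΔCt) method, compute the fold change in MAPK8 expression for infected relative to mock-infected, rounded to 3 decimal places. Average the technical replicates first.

Mean Ct: MAPK8 mock-infected 28.070; MAPK8 infected 26.350; B2M mock-infected 16.280; B2M infected 16.530
ΔCt(mock-infected) = 28.070 − 16.280 = 11.790
ΔCt(infected) = 26.350 − 16.530 = 9.820
ΔΔCt = 9.820 − 11.790 = -1.970
Fold change = 2^(−(-1.970)) = 2^1.970 = 3.9177

3.918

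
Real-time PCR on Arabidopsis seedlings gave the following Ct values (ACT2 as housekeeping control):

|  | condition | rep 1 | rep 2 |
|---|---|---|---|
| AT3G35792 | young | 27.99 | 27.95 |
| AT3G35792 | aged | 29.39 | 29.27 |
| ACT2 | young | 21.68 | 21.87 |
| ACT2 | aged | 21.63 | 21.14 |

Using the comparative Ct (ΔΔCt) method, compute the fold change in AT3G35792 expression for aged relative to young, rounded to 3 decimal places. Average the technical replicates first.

0.297

Mean Ct: AT3G35792 young 27.970; AT3G35792 aged 29.330; ACT2 young 21.775; ACT2 aged 21.385
ΔCt(young) = 27.970 − 21.775 = 6.195
ΔCt(aged) = 29.330 − 21.385 = 7.945
ΔΔCt = 7.945 − 6.195 = 1.750
Fold change = 2^(−1.750) = 0.2973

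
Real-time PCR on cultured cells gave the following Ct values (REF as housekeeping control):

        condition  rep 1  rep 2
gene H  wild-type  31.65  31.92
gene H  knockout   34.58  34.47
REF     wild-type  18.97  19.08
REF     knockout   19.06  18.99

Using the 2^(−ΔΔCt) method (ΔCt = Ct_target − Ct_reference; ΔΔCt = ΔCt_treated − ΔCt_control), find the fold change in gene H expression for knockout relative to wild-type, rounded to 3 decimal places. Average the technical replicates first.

0.150

Mean Ct: gene H wild-type 31.785; gene H knockout 34.525; REF wild-type 19.025; REF knockout 19.025
ΔCt(wild-type) = 31.785 − 19.025 = 12.760
ΔCt(knockout) = 34.525 − 19.025 = 15.500
ΔΔCt = 15.500 − 12.760 = 2.740
Fold change = 2^(−2.740) = 0.1497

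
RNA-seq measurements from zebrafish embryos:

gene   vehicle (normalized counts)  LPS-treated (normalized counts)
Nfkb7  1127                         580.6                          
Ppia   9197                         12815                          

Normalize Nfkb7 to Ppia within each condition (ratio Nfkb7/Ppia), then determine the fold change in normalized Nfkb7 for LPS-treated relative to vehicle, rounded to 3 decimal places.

Nfkb7/Ppia (vehicle) = 1127 / 9197 = 0.12254
Nfkb7/Ppia (LPS-treated) = 580.6 / 12815 = 0.045306
Fold change = 0.045306 / 0.12254 = 0.3697

0.370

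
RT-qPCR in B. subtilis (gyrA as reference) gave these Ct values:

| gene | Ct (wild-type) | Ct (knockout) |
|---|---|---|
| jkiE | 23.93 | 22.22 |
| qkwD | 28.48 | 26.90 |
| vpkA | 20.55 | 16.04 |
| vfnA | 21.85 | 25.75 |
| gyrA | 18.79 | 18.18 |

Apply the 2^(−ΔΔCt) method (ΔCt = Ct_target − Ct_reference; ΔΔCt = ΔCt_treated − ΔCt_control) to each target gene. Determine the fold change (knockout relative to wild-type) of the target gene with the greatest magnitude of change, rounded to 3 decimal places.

jkiE: ΔΔCt = (22.22−18.18) − (23.93−18.79) = 4.04 − 5.14 = -1.10; fold change = 2^1.10 = 2.144
qkwD: ΔΔCt = (26.90−18.18) − (28.48−18.79) = 8.72 − 9.69 = -0.97; fold change = 2^0.97 = 1.959
vpkA: ΔΔCt = (16.04−18.18) − (20.55−18.79) = -2.14 − 1.76 = -3.90; fold change = 2^3.90 = 14.929
vfnA: ΔΔCt = (25.75−18.18) − (21.85−18.79) = 7.57 − 3.06 = 4.51; fold change = 2^-4.51 = 0.044
vfnA has the largest |ΔΔCt| = 4.51.

0.044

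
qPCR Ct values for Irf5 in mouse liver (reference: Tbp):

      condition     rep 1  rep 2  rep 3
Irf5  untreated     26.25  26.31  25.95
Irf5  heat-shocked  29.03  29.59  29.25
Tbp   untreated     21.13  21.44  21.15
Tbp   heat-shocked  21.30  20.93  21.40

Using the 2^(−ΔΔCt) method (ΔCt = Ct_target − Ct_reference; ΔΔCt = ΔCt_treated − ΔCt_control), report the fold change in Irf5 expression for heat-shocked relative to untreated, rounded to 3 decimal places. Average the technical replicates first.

0.113

Mean Ct: Irf5 untreated 26.170; Irf5 heat-shocked 29.290; Tbp untreated 21.240; Tbp heat-shocked 21.210
ΔCt(untreated) = 26.170 − 21.240 = 4.930
ΔCt(heat-shocked) = 29.290 − 21.210 = 8.080
ΔΔCt = 8.080 − 4.930 = 3.150
Fold change = 2^(−3.150) = 0.1127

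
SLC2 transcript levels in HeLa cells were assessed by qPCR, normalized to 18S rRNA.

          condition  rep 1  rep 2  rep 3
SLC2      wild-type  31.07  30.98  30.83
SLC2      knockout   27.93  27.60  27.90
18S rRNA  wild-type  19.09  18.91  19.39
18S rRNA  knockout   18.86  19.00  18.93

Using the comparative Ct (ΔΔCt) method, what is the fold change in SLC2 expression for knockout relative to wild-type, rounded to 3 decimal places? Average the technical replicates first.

Mean Ct: SLC2 wild-type 30.960; SLC2 knockout 27.810; 18S rRNA wild-type 19.130; 18S rRNA knockout 18.930
ΔCt(wild-type) = 30.960 − 19.130 = 11.830
ΔCt(knockout) = 27.810 − 18.930 = 8.880
ΔΔCt = 8.880 − 11.830 = -2.950
Fold change = 2^(−(-2.950)) = 2^2.950 = 7.7275

7.727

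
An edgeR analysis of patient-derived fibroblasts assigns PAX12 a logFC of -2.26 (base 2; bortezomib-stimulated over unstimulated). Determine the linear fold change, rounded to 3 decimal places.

Fold change = 2^(-2.26) = 0.2088

0.209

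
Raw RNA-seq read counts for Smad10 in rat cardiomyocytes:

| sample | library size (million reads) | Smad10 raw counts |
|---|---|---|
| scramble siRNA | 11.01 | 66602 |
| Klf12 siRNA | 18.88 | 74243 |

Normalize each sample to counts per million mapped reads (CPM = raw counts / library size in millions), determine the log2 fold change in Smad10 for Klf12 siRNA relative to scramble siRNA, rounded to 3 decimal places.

CPM(scramble siRNA) = 66602 / 11.01 = 6049.2280
CPM(Klf12 siRNA) = 74243 / 18.88 = 3932.3623
Fold change = 3932.3623 / 6049.2280 = 0.65006
log2(0.65006) = -0.6214

-0.621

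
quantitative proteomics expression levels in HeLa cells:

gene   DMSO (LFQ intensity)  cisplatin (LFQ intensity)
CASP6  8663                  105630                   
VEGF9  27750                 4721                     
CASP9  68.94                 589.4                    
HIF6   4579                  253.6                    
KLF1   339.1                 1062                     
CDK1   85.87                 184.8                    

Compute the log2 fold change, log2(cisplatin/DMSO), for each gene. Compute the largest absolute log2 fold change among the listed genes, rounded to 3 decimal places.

4.174

log2(105630/8663) = 3.608  (CASP6)
log2(4721/27750) = -2.555  (VEGF9)
log2(589.4/68.94) = 3.096  (CASP9)
log2(253.6/4579) = -4.174  (HIF6)
log2(1062/339.1) = 1.647  (KLF1)
log2(184.8/85.87) = 1.106  (CDK1)
The largest magnitude belongs to HIF6.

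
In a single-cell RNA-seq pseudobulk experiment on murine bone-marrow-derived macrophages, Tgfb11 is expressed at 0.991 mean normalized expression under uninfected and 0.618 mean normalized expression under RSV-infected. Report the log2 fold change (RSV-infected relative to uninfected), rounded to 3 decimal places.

-0.681

Fold change = 0.618 / 0.991 = 0.6236
log2(0.6236) = -0.6813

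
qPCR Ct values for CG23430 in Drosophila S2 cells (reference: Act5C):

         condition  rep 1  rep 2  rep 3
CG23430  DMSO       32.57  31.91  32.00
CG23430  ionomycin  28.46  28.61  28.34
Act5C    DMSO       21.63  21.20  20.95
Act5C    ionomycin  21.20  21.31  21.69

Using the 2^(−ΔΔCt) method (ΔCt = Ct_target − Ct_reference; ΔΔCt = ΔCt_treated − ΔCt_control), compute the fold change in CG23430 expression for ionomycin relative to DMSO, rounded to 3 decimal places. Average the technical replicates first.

14.221

Mean Ct: CG23430 DMSO 32.160; CG23430 ionomycin 28.470; Act5C DMSO 21.260; Act5C ionomycin 21.400
ΔCt(DMSO) = 32.160 − 21.260 = 10.900
ΔCt(ionomycin) = 28.470 − 21.400 = 7.070
ΔΔCt = 7.070 − 10.900 = -3.830
Fold change = 2^(−(-3.830)) = 2^3.830 = 14.2215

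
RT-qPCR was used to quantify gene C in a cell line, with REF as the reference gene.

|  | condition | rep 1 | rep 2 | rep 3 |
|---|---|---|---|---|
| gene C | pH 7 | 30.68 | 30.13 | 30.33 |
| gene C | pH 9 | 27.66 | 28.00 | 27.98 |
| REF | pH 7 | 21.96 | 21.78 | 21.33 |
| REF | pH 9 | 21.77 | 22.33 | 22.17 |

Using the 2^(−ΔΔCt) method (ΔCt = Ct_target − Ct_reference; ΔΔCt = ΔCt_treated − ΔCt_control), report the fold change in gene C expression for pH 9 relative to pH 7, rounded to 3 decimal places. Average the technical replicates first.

7.464

Mean Ct: gene C pH 7 30.380; gene C pH 9 27.880; REF pH 7 21.690; REF pH 9 22.090
ΔCt(pH 7) = 30.380 − 21.690 = 8.690
ΔCt(pH 9) = 27.880 − 22.090 = 5.790
ΔΔCt = 5.790 − 8.690 = -2.900
Fold change = 2^(−(-2.900)) = 2^2.900 = 7.4643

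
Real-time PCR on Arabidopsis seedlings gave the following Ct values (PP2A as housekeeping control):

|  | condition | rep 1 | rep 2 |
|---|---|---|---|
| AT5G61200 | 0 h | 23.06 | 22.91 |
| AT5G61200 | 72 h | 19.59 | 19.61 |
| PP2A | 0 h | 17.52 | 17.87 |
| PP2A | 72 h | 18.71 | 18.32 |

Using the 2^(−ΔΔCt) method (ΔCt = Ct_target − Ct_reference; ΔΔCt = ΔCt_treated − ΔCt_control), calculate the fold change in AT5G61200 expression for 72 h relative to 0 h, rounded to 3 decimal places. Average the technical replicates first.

Mean Ct: AT5G61200 0 h 22.985; AT5G61200 72 h 19.600; PP2A 0 h 17.695; PP2A 72 h 18.515
ΔCt(0 h) = 22.985 − 17.695 = 5.290
ΔCt(72 h) = 19.600 − 18.515 = 1.085
ΔΔCt = 1.085 − 5.290 = -4.205
Fold change = 2^(−(-4.205)) = 2^4.205 = 18.4430

18.443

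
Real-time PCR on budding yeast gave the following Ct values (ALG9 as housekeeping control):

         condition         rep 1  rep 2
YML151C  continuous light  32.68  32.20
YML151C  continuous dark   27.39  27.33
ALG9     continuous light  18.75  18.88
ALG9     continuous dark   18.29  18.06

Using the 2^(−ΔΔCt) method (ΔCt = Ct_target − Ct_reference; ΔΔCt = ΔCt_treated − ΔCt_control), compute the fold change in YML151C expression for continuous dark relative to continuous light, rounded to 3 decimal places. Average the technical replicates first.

Mean Ct: YML151C continuous light 32.440; YML151C continuous dark 27.360; ALG9 continuous light 18.815; ALG9 continuous dark 18.175
ΔCt(continuous light) = 32.440 − 18.815 = 13.625
ΔCt(continuous dark) = 27.360 − 18.175 = 9.185
ΔΔCt = 9.185 − 13.625 = -4.440
Fold change = 2^(−(-4.440)) = 2^4.440 = 21.7057

21.706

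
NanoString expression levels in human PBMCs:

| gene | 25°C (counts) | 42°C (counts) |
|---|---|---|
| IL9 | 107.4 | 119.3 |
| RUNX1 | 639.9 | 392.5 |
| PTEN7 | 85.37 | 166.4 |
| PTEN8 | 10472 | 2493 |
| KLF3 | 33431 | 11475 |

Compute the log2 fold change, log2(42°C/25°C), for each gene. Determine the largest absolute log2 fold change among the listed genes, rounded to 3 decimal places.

log2(119.3/107.4) = 0.152  (IL9)
log2(392.5/639.9) = -0.705  (RUNX1)
log2(166.4/85.37) = 0.963  (PTEN7)
log2(2493/10472) = -2.071  (PTEN8)
log2(11475/33431) = -1.543  (KLF3)
The largest magnitude belongs to PTEN8.

2.071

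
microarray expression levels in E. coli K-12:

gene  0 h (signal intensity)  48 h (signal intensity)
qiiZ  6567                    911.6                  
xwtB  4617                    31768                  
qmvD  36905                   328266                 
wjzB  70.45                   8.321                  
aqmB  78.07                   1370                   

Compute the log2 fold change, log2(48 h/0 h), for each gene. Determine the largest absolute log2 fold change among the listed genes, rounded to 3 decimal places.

log2(911.6/6567) = -2.849  (qiiZ)
log2(31768/4617) = 2.783  (xwtB)
log2(328266/36905) = 3.153  (qmvD)
log2(8.321/70.45) = -3.082  (wjzB)
log2(1370/78.07) = 4.133  (aqmB)
The largest magnitude belongs to aqmB.

4.133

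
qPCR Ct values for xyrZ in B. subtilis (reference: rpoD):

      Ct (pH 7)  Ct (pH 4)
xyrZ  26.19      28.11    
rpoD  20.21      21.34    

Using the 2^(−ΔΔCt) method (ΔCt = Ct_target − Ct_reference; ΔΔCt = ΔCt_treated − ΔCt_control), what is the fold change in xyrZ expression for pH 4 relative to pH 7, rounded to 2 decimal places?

ΔCt(pH 7) = 26.190 − 20.210 = 5.980
ΔCt(pH 4) = 28.110 − 21.340 = 6.770
ΔΔCt = 6.770 − 5.980 = 0.790
Fold change = 2^(−0.790) = 0.578

0.58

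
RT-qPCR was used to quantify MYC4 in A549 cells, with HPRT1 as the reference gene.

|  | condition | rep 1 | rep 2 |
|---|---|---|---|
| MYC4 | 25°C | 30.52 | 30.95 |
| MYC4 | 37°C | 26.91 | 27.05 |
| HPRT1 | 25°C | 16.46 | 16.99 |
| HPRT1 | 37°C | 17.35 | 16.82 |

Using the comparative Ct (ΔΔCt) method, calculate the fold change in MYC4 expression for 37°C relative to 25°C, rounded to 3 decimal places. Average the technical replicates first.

Mean Ct: MYC4 25°C 30.735; MYC4 37°C 26.980; HPRT1 25°C 16.725; HPRT1 37°C 17.085
ΔCt(25°C) = 30.735 − 16.725 = 14.010
ΔCt(37°C) = 26.980 − 17.085 = 9.895
ΔΔCt = 9.895 − 14.010 = -4.115
Fold change = 2^(−(-4.115)) = 2^4.115 = 17.3276

17.328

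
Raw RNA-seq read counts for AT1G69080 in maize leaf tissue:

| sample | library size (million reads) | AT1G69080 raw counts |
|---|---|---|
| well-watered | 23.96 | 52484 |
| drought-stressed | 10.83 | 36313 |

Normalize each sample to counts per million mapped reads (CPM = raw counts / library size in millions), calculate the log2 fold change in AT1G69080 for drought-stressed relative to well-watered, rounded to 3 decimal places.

0.614

CPM(well-watered) = 52484 / 23.96 = 2190.4841
CPM(drought-stressed) = 36313 / 10.83 = 3353.0009
Fold change = 3353.0009 / 2190.4841 = 1.53071
log2(1.53071) = 0.6142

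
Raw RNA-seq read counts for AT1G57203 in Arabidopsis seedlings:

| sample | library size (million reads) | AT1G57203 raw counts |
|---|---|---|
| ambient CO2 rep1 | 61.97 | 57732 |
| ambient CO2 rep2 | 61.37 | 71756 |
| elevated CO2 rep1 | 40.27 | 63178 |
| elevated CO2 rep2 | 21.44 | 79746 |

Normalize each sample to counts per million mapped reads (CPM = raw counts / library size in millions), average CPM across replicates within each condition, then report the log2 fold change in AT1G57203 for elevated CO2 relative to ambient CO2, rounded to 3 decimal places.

CPM(ambient CO2 rep1) = 57732 / 61.97 = 931.6121
CPM(ambient CO2 rep2) = 71756 / 61.37 = 1169.2358
CPM(elevated CO2 rep1) = 63178 / 40.27 = 1568.8602
CPM(elevated CO2 rep2) = 79746 / 21.44 = 3719.4963
mean CPM(ambient CO2) = 1050.4239; mean CPM(elevated CO2) = 2644.1782
Fold change = 2644.1782 / 1050.4239 = 2.51725
log2(2.51725) = 1.3318

1.332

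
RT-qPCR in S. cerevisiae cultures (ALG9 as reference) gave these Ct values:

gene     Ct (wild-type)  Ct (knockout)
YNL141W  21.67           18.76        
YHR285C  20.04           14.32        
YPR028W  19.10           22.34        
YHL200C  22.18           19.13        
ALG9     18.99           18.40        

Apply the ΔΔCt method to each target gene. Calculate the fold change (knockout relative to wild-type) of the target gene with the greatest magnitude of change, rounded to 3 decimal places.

35.017

YNL141W: ΔΔCt = (18.76−18.40) − (21.67−18.99) = 0.36 − 2.68 = -2.32; fold change = 2^2.32 = 4.993
YHR285C: ΔΔCt = (14.32−18.40) − (20.04−18.99) = -4.08 − 1.05 = -5.13; fold change = 2^5.13 = 35.017
YPR028W: ΔΔCt = (22.34−18.40) − (19.10−18.99) = 3.94 − 0.11 = 3.83; fold change = 2^-3.83 = 0.070
YHL200C: ΔΔCt = (19.13−18.40) − (22.18−18.99) = 0.73 − 3.19 = -2.46; fold change = 2^2.46 = 5.502
YHR285C has the largest |ΔΔCt| = 5.13.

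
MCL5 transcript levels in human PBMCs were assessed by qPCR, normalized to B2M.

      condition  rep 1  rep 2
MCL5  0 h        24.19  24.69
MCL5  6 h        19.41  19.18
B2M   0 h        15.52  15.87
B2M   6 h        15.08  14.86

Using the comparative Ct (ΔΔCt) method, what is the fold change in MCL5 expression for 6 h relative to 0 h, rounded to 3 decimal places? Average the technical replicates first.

Mean Ct: MCL5 0 h 24.440; MCL5 6 h 19.295; B2M 0 h 15.695; B2M 6 h 14.970
ΔCt(0 h) = 24.440 − 15.695 = 8.745
ΔCt(6 h) = 19.295 − 14.970 = 4.325
ΔΔCt = 4.325 − 8.745 = -4.420
Fold change = 2^(−(-4.420)) = 2^4.420 = 21.4068

21.407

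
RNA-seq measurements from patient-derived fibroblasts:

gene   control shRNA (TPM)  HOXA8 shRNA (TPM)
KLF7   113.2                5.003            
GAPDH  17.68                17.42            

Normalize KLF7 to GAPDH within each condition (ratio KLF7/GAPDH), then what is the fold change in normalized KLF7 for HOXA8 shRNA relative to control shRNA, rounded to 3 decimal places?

KLF7/GAPDH (control shRNA) = 113.2 / 17.68 = 6.4027
KLF7/GAPDH (HOXA8 shRNA) = 5.003 / 17.42 = 0.2872
Fold change = 0.2872 / 6.4027 = 0.0449

0.045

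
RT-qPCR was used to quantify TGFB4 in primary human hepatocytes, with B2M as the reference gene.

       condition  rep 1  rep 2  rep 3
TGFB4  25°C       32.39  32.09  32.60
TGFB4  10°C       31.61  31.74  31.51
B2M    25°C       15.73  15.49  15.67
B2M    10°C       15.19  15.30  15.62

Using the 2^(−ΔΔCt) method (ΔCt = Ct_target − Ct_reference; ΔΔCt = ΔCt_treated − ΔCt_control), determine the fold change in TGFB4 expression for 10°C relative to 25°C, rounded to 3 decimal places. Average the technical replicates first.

Mean Ct: TGFB4 25°C 32.360; TGFB4 10°C 31.620; B2M 25°C 15.630; B2M 10°C 15.370
ΔCt(25°C) = 32.360 − 15.630 = 16.730
ΔCt(10°C) = 31.620 − 15.370 = 16.250
ΔΔCt = 16.250 − 16.730 = -0.480
Fold change = 2^(−(-0.480)) = 2^0.480 = 1.3947

1.395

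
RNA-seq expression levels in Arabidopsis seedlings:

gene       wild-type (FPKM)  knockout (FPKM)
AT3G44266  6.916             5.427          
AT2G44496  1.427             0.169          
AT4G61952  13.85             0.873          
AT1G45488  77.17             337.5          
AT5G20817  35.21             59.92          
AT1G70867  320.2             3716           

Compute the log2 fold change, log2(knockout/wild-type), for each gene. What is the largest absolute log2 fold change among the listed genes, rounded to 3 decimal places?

3.988

log2(5.427/6.916) = -0.350  (AT3G44266)
log2(0.169/1.427) = -3.078  (AT2G44496)
log2(0.873/13.85) = -3.988  (AT4G61952)
log2(337.5/77.17) = 2.129  (AT1G45488)
log2(59.92/35.21) = 0.767  (AT5G20817)
log2(3716/320.2) = 3.537  (AT1G70867)
The largest magnitude belongs to AT4G61952.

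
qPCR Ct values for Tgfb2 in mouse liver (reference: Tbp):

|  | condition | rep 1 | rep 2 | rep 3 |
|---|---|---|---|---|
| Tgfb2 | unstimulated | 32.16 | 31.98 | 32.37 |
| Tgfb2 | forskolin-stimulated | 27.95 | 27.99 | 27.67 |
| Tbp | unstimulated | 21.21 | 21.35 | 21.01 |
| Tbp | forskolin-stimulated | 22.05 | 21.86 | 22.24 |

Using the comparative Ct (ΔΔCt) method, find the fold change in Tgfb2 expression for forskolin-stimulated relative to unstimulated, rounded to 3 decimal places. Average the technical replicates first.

35.753

Mean Ct: Tgfb2 unstimulated 32.170; Tgfb2 forskolin-stimulated 27.870; Tbp unstimulated 21.190; Tbp forskolin-stimulated 22.050
ΔCt(unstimulated) = 32.170 − 21.190 = 10.980
ΔCt(forskolin-stimulated) = 27.870 − 22.050 = 5.820
ΔΔCt = 5.820 − 10.980 = -5.160
Fold change = 2^(−(-5.160)) = 2^5.160 = 35.7532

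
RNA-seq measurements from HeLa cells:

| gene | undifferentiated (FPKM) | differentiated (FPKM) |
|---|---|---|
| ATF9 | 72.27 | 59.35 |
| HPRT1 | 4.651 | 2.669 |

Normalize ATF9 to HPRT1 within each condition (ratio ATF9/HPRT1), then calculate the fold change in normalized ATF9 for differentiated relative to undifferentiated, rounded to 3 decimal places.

ATF9/HPRT1 (undifferentiated) = 72.27 / 4.651 = 15.539
ATF9/HPRT1 (differentiated) = 59.35 / 2.669 = 22.237
Fold change = 22.237 / 15.539 = 1.4311

1.431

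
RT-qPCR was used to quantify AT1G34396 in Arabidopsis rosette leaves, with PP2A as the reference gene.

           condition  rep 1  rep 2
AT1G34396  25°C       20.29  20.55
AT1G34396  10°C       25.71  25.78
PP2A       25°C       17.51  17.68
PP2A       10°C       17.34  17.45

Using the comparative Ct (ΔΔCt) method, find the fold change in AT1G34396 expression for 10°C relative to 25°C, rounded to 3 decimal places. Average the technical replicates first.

0.022

Mean Ct: AT1G34396 25°C 20.420; AT1G34396 10°C 25.745; PP2A 25°C 17.595; PP2A 10°C 17.395
ΔCt(25°C) = 20.420 − 17.595 = 2.825
ΔCt(10°C) = 25.745 − 17.395 = 8.350
ΔΔCt = 8.350 − 2.825 = 5.525
Fold change = 2^(−5.525) = 0.0217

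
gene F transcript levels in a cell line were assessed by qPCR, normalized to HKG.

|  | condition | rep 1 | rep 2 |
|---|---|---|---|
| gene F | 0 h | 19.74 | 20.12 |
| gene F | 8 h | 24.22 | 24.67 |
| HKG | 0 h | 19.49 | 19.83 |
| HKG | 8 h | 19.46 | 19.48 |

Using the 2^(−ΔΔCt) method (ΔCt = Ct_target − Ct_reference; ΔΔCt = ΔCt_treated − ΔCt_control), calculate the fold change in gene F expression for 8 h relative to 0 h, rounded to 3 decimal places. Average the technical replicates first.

Mean Ct: gene F 0 h 19.930; gene F 8 h 24.445; HKG 0 h 19.660; HKG 8 h 19.470
ΔCt(0 h) = 19.930 − 19.660 = 0.270
ΔCt(8 h) = 24.445 − 19.470 = 4.975
ΔΔCt = 4.975 − 0.270 = 4.705
Fold change = 2^(−4.705) = 0.0383

0.038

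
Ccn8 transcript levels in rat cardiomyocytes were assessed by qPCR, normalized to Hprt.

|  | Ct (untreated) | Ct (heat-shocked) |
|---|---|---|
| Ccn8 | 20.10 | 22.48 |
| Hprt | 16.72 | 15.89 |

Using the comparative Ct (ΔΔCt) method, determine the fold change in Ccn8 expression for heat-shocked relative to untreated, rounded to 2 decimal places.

0.11

ΔCt(untreated) = 20.100 − 16.720 = 3.380
ΔCt(heat-shocked) = 22.480 − 15.890 = 6.590
ΔΔCt = 6.590 − 3.380 = 3.210
Fold change = 2^(−3.210) = 0.108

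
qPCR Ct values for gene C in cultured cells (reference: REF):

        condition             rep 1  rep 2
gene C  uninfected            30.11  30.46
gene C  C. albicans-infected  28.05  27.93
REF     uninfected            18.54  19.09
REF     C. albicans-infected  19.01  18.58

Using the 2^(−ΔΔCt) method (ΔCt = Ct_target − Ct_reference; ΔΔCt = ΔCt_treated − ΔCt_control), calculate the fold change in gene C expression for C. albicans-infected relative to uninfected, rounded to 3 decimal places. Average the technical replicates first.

Mean Ct: gene C uninfected 30.285; gene C C. albicans-infected 27.990; REF uninfected 18.815; REF C. albicans-infected 18.795
ΔCt(uninfected) = 30.285 − 18.815 = 11.470
ΔCt(C. albicans-infected) = 27.990 − 18.795 = 9.195
ΔΔCt = 9.195 − 11.470 = -2.275
Fold change = 2^(−(-2.275)) = 2^2.275 = 4.8400

4.840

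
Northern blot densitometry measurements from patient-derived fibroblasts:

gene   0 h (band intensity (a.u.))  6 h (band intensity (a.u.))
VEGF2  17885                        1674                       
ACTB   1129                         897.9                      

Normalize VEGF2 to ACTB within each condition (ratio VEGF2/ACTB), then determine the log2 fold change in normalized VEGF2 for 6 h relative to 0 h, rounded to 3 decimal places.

VEGF2/ACTB (0 h) = 17885 / 1129 = 15.841
VEGF2/ACTB (6 h) = 1674 / 897.9 = 1.8644
Fold change = 1.8644 / 15.841 = 0.1177
log2(0.1177) = -3.0870

-3.087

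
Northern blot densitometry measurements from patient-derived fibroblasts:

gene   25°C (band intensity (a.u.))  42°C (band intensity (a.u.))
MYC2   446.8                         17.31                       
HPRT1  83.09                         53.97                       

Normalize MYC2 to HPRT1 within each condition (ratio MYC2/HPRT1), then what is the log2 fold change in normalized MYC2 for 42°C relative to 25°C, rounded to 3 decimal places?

-4.067

MYC2/HPRT1 (25°C) = 446.8 / 83.09 = 5.3773
MYC2/HPRT1 (42°C) = 17.31 / 53.97 = 0.32073
Fold change = 0.32073 / 5.3773 = 0.0596
log2(0.0596) = -4.0674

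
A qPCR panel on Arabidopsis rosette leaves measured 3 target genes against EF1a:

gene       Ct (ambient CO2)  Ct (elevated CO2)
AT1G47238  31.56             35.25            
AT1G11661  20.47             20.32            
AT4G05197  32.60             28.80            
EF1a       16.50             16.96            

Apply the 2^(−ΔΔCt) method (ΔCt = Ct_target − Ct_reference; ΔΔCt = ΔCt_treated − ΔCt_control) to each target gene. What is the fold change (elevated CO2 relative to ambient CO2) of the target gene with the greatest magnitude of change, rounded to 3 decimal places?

AT1G47238: ΔΔCt = (35.25−16.96) − (31.56−16.50) = 18.29 − 15.06 = 3.23; fold change = 2^-3.23 = 0.107
AT1G11661: ΔΔCt = (20.32−16.96) − (20.47−16.50) = 3.36 − 3.97 = -0.61; fold change = 2^0.61 = 1.526
AT4G05197: ΔΔCt = (28.80−16.96) − (32.60−16.50) = 11.84 − 16.10 = -4.26; fold change = 2^4.26 = 19.160
AT4G05197 has the largest |ΔΔCt| = 4.26.

19.160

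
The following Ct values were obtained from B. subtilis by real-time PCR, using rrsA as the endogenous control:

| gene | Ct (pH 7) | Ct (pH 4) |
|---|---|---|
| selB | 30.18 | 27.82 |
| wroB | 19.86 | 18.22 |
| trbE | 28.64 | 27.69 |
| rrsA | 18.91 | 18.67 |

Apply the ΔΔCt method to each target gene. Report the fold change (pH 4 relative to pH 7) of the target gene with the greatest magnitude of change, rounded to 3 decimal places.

selB: ΔΔCt = (27.82−18.67) − (30.18−18.91) = 9.15 − 11.27 = -2.12; fold change = 2^2.12 = 4.347
wroB: ΔΔCt = (18.22−18.67) − (19.86−18.91) = -0.45 − 0.95 = -1.40; fold change = 2^1.40 = 2.639
trbE: ΔΔCt = (27.69−18.67) − (28.64−18.91) = 9.02 − 9.73 = -0.71; fold change = 2^0.71 = 1.636
selB has the largest |ΔΔCt| = 2.12.

4.347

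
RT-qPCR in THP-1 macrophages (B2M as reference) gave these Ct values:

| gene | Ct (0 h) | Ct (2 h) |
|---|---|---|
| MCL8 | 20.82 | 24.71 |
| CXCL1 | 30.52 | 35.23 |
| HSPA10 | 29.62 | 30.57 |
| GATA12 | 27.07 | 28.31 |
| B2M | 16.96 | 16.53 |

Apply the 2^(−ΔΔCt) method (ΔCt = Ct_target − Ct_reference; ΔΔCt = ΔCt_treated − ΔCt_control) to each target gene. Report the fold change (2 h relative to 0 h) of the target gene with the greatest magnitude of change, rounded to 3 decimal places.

0.028

MCL8: ΔΔCt = (24.71−16.53) − (20.82−16.96) = 8.18 − 3.86 = 4.32; fold change = 2^-4.32 = 0.050
CXCL1: ΔΔCt = (35.23−16.53) − (30.52−16.96) = 18.70 − 13.56 = 5.14; fold change = 2^-5.14 = 0.028
HSPA10: ΔΔCt = (30.57−16.53) − (29.62−16.96) = 14.04 − 12.66 = 1.38; fold change = 2^-1.38 = 0.384
GATA12: ΔΔCt = (28.31−16.53) − (27.07−16.96) = 11.78 − 10.11 = 1.67; fold change = 2^-1.67 = 0.314
CXCL1 has the largest |ΔΔCt| = 5.14.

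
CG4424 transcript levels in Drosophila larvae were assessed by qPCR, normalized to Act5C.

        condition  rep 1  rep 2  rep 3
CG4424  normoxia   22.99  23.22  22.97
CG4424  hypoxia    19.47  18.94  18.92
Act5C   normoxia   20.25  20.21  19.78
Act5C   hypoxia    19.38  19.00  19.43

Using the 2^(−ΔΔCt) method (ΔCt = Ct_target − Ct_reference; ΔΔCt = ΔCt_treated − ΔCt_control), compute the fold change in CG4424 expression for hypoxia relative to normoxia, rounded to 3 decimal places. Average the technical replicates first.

8.815

Mean Ct: CG4424 normoxia 23.060; CG4424 hypoxia 19.110; Act5C normoxia 20.080; Act5C hypoxia 19.270
ΔCt(normoxia) = 23.060 − 20.080 = 2.980
ΔCt(hypoxia) = 19.110 − 19.270 = -0.160
ΔΔCt = -0.160 − 2.980 = -3.140
Fold change = 2^(−(-3.140)) = 2^3.140 = 8.8152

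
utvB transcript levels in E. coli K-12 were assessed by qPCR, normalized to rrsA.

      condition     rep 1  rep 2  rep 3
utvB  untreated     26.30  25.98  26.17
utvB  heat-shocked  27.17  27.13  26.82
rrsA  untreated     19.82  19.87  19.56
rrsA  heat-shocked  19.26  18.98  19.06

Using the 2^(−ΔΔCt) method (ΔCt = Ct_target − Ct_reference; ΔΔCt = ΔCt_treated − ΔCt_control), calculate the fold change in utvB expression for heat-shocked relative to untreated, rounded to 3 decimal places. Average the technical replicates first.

Mean Ct: utvB untreated 26.150; utvB heat-shocked 27.040; rrsA untreated 19.750; rrsA heat-shocked 19.100
ΔCt(untreated) = 26.150 − 19.750 = 6.400
ΔCt(heat-shocked) = 27.040 − 19.100 = 7.940
ΔΔCt = 7.940 − 6.400 = 1.540
Fold change = 2^(−1.540) = 0.3439

0.344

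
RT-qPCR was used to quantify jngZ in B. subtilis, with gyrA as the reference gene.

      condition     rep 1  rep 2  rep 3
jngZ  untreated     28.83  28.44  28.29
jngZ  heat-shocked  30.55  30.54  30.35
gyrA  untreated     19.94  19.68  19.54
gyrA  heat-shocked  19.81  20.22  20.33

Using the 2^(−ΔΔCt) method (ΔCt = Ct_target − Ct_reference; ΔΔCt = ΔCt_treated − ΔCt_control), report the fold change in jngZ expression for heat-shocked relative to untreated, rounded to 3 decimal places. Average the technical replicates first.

0.339

Mean Ct: jngZ untreated 28.520; jngZ heat-shocked 30.480; gyrA untreated 19.720; gyrA heat-shocked 20.120
ΔCt(untreated) = 28.520 − 19.720 = 8.800
ΔCt(heat-shocked) = 30.480 − 20.120 = 10.360
ΔΔCt = 10.360 − 8.800 = 1.560
Fold change = 2^(−1.560) = 0.3392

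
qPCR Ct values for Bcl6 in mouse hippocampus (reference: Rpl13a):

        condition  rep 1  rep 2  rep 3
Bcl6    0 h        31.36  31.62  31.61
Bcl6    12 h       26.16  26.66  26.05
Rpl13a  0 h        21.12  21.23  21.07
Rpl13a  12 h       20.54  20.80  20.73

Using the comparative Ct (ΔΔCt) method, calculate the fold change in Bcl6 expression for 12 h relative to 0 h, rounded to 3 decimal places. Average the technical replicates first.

27.665

Mean Ct: Bcl6 0 h 31.530; Bcl6 12 h 26.290; Rpl13a 0 h 21.140; Rpl13a 12 h 20.690
ΔCt(0 h) = 31.530 − 21.140 = 10.390
ΔCt(12 h) = 26.290 − 20.690 = 5.600
ΔΔCt = 5.600 − 10.390 = -4.790
Fold change = 2^(−(-4.790)) = 2^4.790 = 27.6652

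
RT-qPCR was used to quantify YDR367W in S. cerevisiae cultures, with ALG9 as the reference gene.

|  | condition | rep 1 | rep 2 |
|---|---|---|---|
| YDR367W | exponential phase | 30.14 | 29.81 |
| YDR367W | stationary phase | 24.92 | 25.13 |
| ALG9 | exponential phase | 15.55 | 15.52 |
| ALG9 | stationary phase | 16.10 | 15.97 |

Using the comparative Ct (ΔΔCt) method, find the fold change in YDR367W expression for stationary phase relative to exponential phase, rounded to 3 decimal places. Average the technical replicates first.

Mean Ct: YDR367W exponential phase 29.975; YDR367W stationary phase 25.025; ALG9 exponential phase 15.535; ALG9 stationary phase 16.035
ΔCt(exponential phase) = 29.975 − 15.535 = 14.440
ΔCt(stationary phase) = 25.025 − 16.035 = 8.990
ΔΔCt = 8.990 − 14.440 = -5.450
Fold change = 2^(−(-5.450)) = 2^5.450 = 43.7133

43.713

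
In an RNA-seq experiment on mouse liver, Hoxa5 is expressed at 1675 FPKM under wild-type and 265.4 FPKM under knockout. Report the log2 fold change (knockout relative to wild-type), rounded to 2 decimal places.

-2.66

Fold change = 265.4 / 1675 = 0.1584
log2(0.1584) = -2.658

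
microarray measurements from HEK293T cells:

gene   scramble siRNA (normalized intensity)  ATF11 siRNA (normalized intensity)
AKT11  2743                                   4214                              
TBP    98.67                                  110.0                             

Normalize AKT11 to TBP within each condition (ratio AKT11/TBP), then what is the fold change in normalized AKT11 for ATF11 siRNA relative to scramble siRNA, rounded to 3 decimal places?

1.378

AKT11/TBP (scramble siRNA) = 2743 / 98.67 = 27.8
AKT11/TBP (ATF11 siRNA) = 4214 / 110.0 = 38.309
Fold change = 38.309 / 27.8 = 1.3780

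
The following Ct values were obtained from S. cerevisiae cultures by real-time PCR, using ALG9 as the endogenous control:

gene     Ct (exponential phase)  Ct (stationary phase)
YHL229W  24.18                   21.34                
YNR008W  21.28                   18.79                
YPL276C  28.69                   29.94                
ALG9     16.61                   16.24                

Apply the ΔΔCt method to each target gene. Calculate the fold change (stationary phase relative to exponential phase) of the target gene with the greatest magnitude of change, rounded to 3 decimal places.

YHL229W: ΔΔCt = (21.34−16.24) − (24.18−16.61) = 5.10 − 7.57 = -2.47; fold change = 2^2.47 = 5.540
YNR008W: ΔΔCt = (18.79−16.24) − (21.28−16.61) = 2.55 − 4.67 = -2.12; fold change = 2^2.12 = 4.347
YPL276C: ΔΔCt = (29.94−16.24) − (28.69−16.61) = 13.70 − 12.08 = 1.62; fold change = 2^-1.62 = 0.325
YHL229W has the largest |ΔΔCt| = 2.47.

5.540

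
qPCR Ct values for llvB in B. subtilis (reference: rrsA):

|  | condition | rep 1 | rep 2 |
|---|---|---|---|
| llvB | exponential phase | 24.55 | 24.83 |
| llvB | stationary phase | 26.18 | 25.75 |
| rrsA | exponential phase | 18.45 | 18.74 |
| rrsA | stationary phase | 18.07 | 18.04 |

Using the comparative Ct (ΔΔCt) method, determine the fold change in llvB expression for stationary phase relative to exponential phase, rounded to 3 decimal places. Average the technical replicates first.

0.284

Mean Ct: llvB exponential phase 24.690; llvB stationary phase 25.965; rrsA exponential phase 18.595; rrsA stationary phase 18.055
ΔCt(exponential phase) = 24.690 − 18.595 = 6.095
ΔCt(stationary phase) = 25.965 − 18.055 = 7.910
ΔΔCt = 7.910 − 6.095 = 1.815
Fold change = 2^(−1.815) = 0.2842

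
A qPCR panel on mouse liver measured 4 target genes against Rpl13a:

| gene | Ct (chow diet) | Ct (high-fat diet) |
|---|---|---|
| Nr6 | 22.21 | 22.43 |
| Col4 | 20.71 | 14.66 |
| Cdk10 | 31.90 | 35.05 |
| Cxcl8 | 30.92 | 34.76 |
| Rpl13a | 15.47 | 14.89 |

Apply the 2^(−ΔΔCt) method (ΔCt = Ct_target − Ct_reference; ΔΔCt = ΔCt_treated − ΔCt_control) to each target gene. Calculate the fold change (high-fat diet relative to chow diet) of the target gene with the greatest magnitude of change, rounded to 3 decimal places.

Nr6: ΔΔCt = (22.43−14.89) − (22.21−15.47) = 7.54 − 6.74 = 0.80; fold change = 2^-0.80 = 0.574
Col4: ΔΔCt = (14.66−14.89) − (20.71−15.47) = -0.23 − 5.24 = -5.47; fold change = 2^5.47 = 44.324
Cdk10: ΔΔCt = (35.05−14.89) − (31.90−15.47) = 20.16 − 16.43 = 3.73; fold change = 2^-3.73 = 0.075
Cxcl8: ΔΔCt = (34.76−14.89) − (30.92−15.47) = 19.87 − 15.45 = 4.42; fold change = 2^-4.42 = 0.047
Col4 has the largest |ΔΔCt| = 5.47.

44.324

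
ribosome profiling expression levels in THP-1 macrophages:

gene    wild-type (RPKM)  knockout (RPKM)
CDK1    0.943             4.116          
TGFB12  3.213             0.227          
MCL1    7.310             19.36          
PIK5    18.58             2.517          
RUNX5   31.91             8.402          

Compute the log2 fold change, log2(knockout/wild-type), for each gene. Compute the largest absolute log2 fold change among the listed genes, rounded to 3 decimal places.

3.823

log2(4.116/0.943) = 2.126  (CDK1)
log2(0.227/3.213) = -3.823  (TGFB12)
log2(19.36/7.310) = 1.405  (MCL1)
log2(2.517/18.58) = -2.884  (PIK5)
log2(8.402/31.91) = -1.925  (RUNX5)
The largest magnitude belongs to TGFB12.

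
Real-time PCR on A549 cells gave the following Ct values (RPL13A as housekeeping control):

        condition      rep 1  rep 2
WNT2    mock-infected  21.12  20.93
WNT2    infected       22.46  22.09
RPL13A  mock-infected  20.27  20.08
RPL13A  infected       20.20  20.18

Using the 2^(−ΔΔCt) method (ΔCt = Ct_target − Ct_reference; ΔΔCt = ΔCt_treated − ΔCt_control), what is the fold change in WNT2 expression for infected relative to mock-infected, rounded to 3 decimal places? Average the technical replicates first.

Mean Ct: WNT2 mock-infected 21.025; WNT2 infected 22.275; RPL13A mock-infected 20.175; RPL13A infected 20.190
ΔCt(mock-infected) = 21.025 − 20.175 = 0.850
ΔCt(infected) = 22.275 − 20.190 = 2.085
ΔΔCt = 2.085 − 0.850 = 1.235
Fold change = 2^(−1.235) = 0.4248

0.425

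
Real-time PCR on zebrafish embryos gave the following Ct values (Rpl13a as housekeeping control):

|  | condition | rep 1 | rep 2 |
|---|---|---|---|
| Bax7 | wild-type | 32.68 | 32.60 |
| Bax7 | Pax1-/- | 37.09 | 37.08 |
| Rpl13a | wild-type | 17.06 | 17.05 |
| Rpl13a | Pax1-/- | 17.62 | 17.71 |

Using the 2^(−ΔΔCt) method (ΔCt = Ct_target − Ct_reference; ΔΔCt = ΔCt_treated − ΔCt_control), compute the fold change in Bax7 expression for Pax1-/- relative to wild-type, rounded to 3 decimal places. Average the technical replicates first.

0.070

Mean Ct: Bax7 wild-type 32.640; Bax7 Pax1-/- 37.085; Rpl13a wild-type 17.055; Rpl13a Pax1-/- 17.665
ΔCt(wild-type) = 32.640 − 17.055 = 15.585
ΔCt(Pax1-/-) = 37.085 − 17.665 = 19.420
ΔΔCt = 19.420 − 15.585 = 3.835
Fold change = 2^(−3.835) = 0.0701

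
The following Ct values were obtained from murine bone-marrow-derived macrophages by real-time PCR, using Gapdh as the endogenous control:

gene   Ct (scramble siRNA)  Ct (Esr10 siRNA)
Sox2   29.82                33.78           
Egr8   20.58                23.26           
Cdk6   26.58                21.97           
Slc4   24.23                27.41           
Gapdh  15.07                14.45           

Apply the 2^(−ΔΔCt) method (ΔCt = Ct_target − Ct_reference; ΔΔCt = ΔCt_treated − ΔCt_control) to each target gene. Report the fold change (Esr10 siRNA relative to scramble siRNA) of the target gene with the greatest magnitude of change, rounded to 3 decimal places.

0.042

Sox2: ΔΔCt = (33.78−14.45) − (29.82−15.07) = 19.33 − 14.75 = 4.58; fold change = 2^-4.58 = 0.042
Egr8: ΔΔCt = (23.26−14.45) − (20.58−15.07) = 8.81 − 5.51 = 3.30; fold change = 2^-3.30 = 0.102
Cdk6: ΔΔCt = (21.97−14.45) − (26.58−15.07) = 7.52 − 11.51 = -3.99; fold change = 2^3.99 = 15.889
Slc4: ΔΔCt = (27.41−14.45) − (24.23−15.07) = 12.96 − 9.16 = 3.80; fold change = 2^-3.80 = 0.072
Sox2 has the largest |ΔΔCt| = 4.58.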